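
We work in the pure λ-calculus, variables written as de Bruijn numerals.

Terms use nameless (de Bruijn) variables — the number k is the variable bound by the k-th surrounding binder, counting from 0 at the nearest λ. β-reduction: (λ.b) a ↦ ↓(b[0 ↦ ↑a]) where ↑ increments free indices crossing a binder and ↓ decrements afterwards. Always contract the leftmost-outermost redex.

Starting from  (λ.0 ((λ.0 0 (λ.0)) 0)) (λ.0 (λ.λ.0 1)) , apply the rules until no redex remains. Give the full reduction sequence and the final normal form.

Answer: normal form = λ.0 (λ.λ.0 1)  (in 9 steps)

Derivation:
  start: (λ.0 ((λ.0 0 (λ.0)) 0)) (λ.0 (λ.λ.0 1))
  [1] (λ.0 (λ.λ.0 1)) ((λ.0 0 (λ.0)) (λ.0 (λ.λ.0 1)))
  [2] (λ.0 0 (λ.0)) (λ.0 (λ.λ.0 1)) (λ.λ.0 1)
  [3] (λ.0 (λ.λ.0 1)) (λ.0 (λ.λ.0 1)) (λ.0) (λ.λ.0 1)
  [4] (λ.0 (λ.λ.0 1)) (λ.λ.0 1) (λ.0) (λ.λ.0 1)
  [5] (λ.λ.0 1) (λ.λ.0 1) (λ.0) (λ.λ.0 1)
  [6] (λ.0 (λ.λ.0 1)) (λ.0) (λ.λ.0 1)
  [7] (λ.0) (λ.λ.0 1) (λ.λ.0 1)
  [8] (λ.λ.0 1) (λ.λ.0 1)
  [9] λ.0 (λ.λ.0 1)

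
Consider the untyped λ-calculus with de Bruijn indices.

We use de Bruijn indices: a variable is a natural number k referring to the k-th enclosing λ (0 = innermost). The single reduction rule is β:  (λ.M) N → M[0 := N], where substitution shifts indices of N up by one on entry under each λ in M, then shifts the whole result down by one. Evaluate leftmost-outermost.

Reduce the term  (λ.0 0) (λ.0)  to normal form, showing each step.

Answer: normal form = λ.0  (in 2 steps)

Derivation:
  start: (λ.0 0) (λ.0)
  step 1: (λ.0) (λ.0)
  step 2: λ.0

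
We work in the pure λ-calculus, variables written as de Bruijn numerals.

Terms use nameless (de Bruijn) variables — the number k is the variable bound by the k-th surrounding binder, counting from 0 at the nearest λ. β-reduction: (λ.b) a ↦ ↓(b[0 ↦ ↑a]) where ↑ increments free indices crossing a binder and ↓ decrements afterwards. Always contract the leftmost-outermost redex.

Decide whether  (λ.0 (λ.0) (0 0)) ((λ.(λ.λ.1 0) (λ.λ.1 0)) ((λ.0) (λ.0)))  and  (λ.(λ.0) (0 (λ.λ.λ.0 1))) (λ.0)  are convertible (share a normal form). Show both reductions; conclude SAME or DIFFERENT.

Term A:
  start: (λ.0 (λ.0) (0 0)) ((λ.(λ.λ.1 0) (λ.λ.1 0)) ((λ.0) (λ.0)))
  step 1: (λ.(λ.λ.1 0) (λ.λ.1 0)) ((λ.0) (λ.0)) (λ.0) ((λ.(λ.λ.1 0) (λ.λ.1 0)) ((λ.0) (λ.0)) ((λ.(λ.λ.1 0) (λ.λ.1 0)) ((λ.0) (λ.0))))
  step 2: (λ.λ.1 0) (λ.λ.1 0) (λ.0) ((λ.(λ.λ.1 0) (λ.λ.1 0)) ((λ.0) (λ.0)) ((λ.(λ.λ.1 0) (λ.λ.1 0)) ((λ.0) (λ.0))))
  step 3: (λ.(λ.λ.1 0) 0) (λ.0) ((λ.(λ.λ.1 0) (λ.λ.1 0)) ((λ.0) (λ.0)) ((λ.(λ.λ.1 0) (λ.λ.1 0)) ((λ.0) (λ.0))))
  step 4: (λ.λ.1 0) (λ.0) ((λ.(λ.λ.1 0) (λ.λ.1 0)) ((λ.0) (λ.0)) ((λ.(λ.λ.1 0) (λ.λ.1 0)) ((λ.0) (λ.0))))
  step 5: (λ.(λ.0) 0) ((λ.(λ.λ.1 0) (λ.λ.1 0)) ((λ.0) (λ.0)) ((λ.(λ.λ.1 0) (λ.λ.1 0)) ((λ.0) (λ.0))))
  step 6: (λ.0) ((λ.(λ.λ.1 0) (λ.λ.1 0)) ((λ.0) (λ.0)) ((λ.(λ.λ.1 0) (λ.λ.1 0)) ((λ.0) (λ.0))))
  step 7: (λ.(λ.λ.1 0) (λ.λ.1 0)) ((λ.0) (λ.0)) ((λ.(λ.λ.1 0) (λ.λ.1 0)) ((λ.0) (λ.0)))
  step 8: (λ.λ.1 0) (λ.λ.1 0) ((λ.(λ.λ.1 0) (λ.λ.1 0)) ((λ.0) (λ.0)))
  step 9: (λ.(λ.λ.1 0) 0) ((λ.(λ.λ.1 0) (λ.λ.1 0)) ((λ.0) (λ.0)))
  step 10: (λ.λ.1 0) ((λ.(λ.λ.1 0) (λ.λ.1 0)) ((λ.0) (λ.0)))
  step 11: λ.(λ.(λ.λ.1 0) (λ.λ.1 0)) ((λ.0) (λ.0)) 0
  step 12: λ.(λ.λ.1 0) (λ.λ.1 0) 0
  step 13: λ.(λ.(λ.λ.1 0) 0) 0
  step 14: λ.(λ.λ.1 0) 0
  step 15: λ.λ.1 0

Term B:
  start: (λ.(λ.0) (0 (λ.λ.λ.0 1))) (λ.0)
  step 1: (λ.0) ((λ.0) (λ.λ.λ.0 1))
  step 2: (λ.0) (λ.λ.λ.0 1)
  step 3: λ.λ.λ.0 1

Answer: DIFFERENT — A ⇓ λ.λ.1 0, B ⇓ λ.λ.λ.0 1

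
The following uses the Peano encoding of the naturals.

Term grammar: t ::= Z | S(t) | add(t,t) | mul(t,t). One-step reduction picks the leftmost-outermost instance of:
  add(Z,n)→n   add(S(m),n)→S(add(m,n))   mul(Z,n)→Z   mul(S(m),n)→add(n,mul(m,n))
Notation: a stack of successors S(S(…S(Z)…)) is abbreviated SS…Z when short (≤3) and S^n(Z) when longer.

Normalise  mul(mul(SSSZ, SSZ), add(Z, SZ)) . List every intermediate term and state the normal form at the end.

  start: mul(mul(SSSZ, SSZ), add(Z, SZ))
  [1] mul(add(SSZ, mul(SSZ, SSZ)), add(Z, SZ))
  [2] mul(S(add(SZ, mul(SSZ, SSZ))), add(Z, SZ))
  [3] add(add(Z, SZ), mul(add(SZ, mul(SSZ, SSZ)), add(Z, SZ)))
  [4] add(SZ, mul(add(SZ, mul(SSZ, SSZ)), add(Z, SZ)))
  [5] S(add(Z, mul(add(SZ, mul(SSZ, SSZ)), add(Z, SZ))))
  [6] S(mul(add(SZ, mul(SSZ, SSZ)), add(Z, SZ)))
  [7] S(mul(S(add(Z, mul(SSZ, SSZ))), add(Z, SZ)))
  [8] S(add(add(Z, SZ), mul(add(Z, mul(SSZ, SSZ)), add(Z, SZ))))
  [9] S(add(SZ, mul(add(Z, mul(SSZ, SSZ)), add(Z, SZ))))
  [10] S(S(add(Z, mul(add(Z, mul(SSZ, SSZ)), add(Z, SZ)))))
  [11] S(S(mul(add(Z, mul(SSZ, SSZ)), add(Z, SZ))))
  [12] S(S(mul(mul(SSZ, SSZ), add(Z, SZ))))
  [13] S(S(mul(add(SSZ, mul(SZ, SSZ)), add(Z, SZ))))
  [14] S(S(mul(S(add(SZ, mul(SZ, SSZ))), add(Z, SZ))))
  [15] S(S(add(add(Z, SZ), mul(add(SZ, mul(SZ, SSZ)), add(Z, SZ)))))
  [16] S(S(add(SZ, mul(add(SZ, mul(SZ, SSZ)), add(Z, SZ)))))
  [17] S(S(S(add(Z, mul(add(SZ, mul(SZ, SSZ)), add(Z, SZ))))))
  [18] S(S(S(mul(add(SZ, mul(SZ, SSZ)), add(Z, SZ)))))
  [19] S(S(S(mul(S(add(Z, mul(SZ, SSZ))), add(Z, SZ)))))
  [20] S(S(S(add(add(Z, SZ), mul(add(Z, mul(SZ, SSZ)), add(Z, SZ))))))
  [21] S(S(S(add(SZ, mul(add(Z, mul(SZ, SSZ)), add(Z, SZ))))))
  [22] S(S(S(S(add(Z, mul(add(Z, mul(SZ, SSZ)), add(Z, SZ)))))))
  [23] S(S(S(S(mul(add(Z, mul(SZ, SSZ)), add(Z, SZ))))))
  [24] S(S(S(S(mul(mul(SZ, SSZ), add(Z, SZ))))))
  [25] S(S(S(S(mul(add(SSZ, mul(Z, SSZ)), add(Z, SZ))))))
  [26] S(S(S(S(mul(S(add(SZ, mul(Z, SSZ))), add(Z, SZ))))))
  [27] S(S(S(S(add(add(Z, SZ), mul(add(SZ, mul(Z, SSZ)), add(Z, SZ)))))))
  [28] S(S(S(S(add(SZ, mul(add(SZ, mul(Z, SSZ)), add(Z, SZ)))))))
  [29] S(S(S(S(S(add(Z, mul(add(SZ, mul(Z, SSZ)), add(Z, SZ))))))))
  [30] S(S(S(S(S(mul(add(SZ, mul(Z, SSZ)), add(Z, SZ)))))))
  [31] S(S(S(S(S(mul(S(add(Z, mul(Z, SSZ))), add(Z, SZ)))))))
  [32] S(S(S(S(S(add(add(Z, SZ), mul(add(Z, mul(Z, SSZ)), add(Z, SZ))))))))
  [33] S(S(S(S(S(add(SZ, mul(add(Z, mul(Z, SSZ)), add(Z, SZ))))))))
  [34] S(S(S(S(S(S(add(Z, mul(add(Z, mul(Z, SSZ)), add(Z, SZ)))))))))
  [35] S(S(S(S(S(S(mul(add(Z, mul(Z, SSZ)), add(Z, SZ))))))))
  [36] S(S(S(S(S(S(mul(mul(Z, SSZ), add(Z, SZ))))))))
  [37] S(S(S(S(S(S(mul(Z, add(Z, SZ))))))))
  [38] S^6(Z)

Answer: normal form = S^6(Z)  (in 38 steps)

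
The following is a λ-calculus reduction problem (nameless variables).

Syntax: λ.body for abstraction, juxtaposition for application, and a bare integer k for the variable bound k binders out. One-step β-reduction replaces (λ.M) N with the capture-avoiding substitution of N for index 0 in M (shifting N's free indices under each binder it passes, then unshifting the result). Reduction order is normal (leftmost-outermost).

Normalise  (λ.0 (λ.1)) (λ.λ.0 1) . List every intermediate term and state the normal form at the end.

  start: (λ.0 (λ.1)) (λ.λ.0 1)
  [1] (λ.λ.0 1) (λ.λ.λ.0 1)
  [2] λ.0 (λ.λ.λ.0 1)

Answer: normal form = λ.0 (λ.λ.λ.0 1)  (in 2 steps)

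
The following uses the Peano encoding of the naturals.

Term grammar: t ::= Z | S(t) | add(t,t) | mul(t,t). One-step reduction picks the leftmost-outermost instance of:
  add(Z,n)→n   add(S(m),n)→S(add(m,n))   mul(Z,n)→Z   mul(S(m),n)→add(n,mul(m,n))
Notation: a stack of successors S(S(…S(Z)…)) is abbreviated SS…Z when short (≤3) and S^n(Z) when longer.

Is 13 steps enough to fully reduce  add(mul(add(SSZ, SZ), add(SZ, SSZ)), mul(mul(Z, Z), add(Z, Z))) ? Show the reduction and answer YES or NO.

Answer: NO — after 13 steps the term is S(S(S(add(add(add(SZ, SSZ), mul(add(Z, SZ), add(SZ, SSZ))), mul(mul(Z, Z), add(Z, Z)))))), not yet normal

Reduction:
  start: add(mul(add(SSZ, SZ), add(SZ, SSZ)), mul(mul(Z, Z), add(Z, Z)))
  [1] add(mul(S(add(SZ, SZ)), add(SZ, SSZ)), mul(mul(Z, Z), add(Z, Z)))
  [2] add(add(add(SZ, SSZ), mul(add(SZ, SZ), add(SZ, SSZ))), mul(mul(Z, Z), add(Z, Z)))
  [3] add(add(S(add(Z, SSZ)), mul(add(SZ, SZ), add(SZ, SSZ))), mul(mul(Z, Z), add(Z, Z)))
  [4] add(S(add(add(Z, SSZ), mul(add(SZ, SZ), add(SZ, SSZ)))), mul(mul(Z, Z), add(Z, Z)))
  [5] S(add(add(add(Z, SSZ), mul(add(SZ, SZ), add(SZ, SSZ))), mul(mul(Z, Z), add(Z, Z))))
  [6] S(add(add(SSZ, mul(add(SZ, SZ), add(SZ, SSZ))), mul(mul(Z, Z), add(Z, Z))))
  [7] S(add(S(add(SZ, mul(add(SZ, SZ), add(SZ, SSZ)))), mul(mul(Z, Z), add(Z, Z))))
  [8] S(S(add(add(SZ, mul(add(SZ, SZ), add(SZ, SSZ))), mul(mul(Z, Z), add(Z, Z)))))
  [9] S(S(add(S(add(Z, mul(add(SZ, SZ), add(SZ, SSZ)))), mul(mul(Z, Z), add(Z, Z)))))
  [10] S(S(S(add(add(Z, mul(add(SZ, SZ), add(SZ, SSZ))), mul(mul(Z, Z), add(Z, Z))))))
  [11] S(S(S(add(mul(add(SZ, SZ), add(SZ, SSZ)), mul(mul(Z, Z), add(Z, Z))))))
  [12] S(S(S(add(mul(S(add(Z, SZ)), add(SZ, SSZ)), mul(mul(Z, Z), add(Z, Z))))))
  [13] S(S(S(add(add(add(SZ, SSZ), mul(add(Z, SZ), add(SZ, SSZ))), mul(mul(Z, Z), add(Z, Z))))))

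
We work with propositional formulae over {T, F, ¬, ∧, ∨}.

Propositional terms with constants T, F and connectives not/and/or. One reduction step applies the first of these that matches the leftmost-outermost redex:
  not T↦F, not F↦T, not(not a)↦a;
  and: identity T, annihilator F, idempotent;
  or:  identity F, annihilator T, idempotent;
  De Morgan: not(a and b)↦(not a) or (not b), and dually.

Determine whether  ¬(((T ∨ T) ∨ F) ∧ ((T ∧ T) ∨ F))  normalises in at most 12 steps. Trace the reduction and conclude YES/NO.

  start: ¬(((T ∨ T) ∨ F) ∧ ((T ∧ T) ∨ F))
  →1  ¬((T ∨ T) ∨ F) ∨ ¬((T ∧ T) ∨ F)
  →2  (¬(T ∨ T) ∧ ¬F) ∨ ¬((T ∧ T) ∨ F)
  →3  ((¬T ∧ ¬T) ∧ ¬F) ∨ ¬((T ∧ T) ∨ F)
  →4  (¬T ∧ ¬F) ∨ ¬((T ∧ T) ∨ F)
  →5  (F ∧ ¬F) ∨ ¬((T ∧ T) ∨ F)
  →6  F ∨ ¬((T ∧ T) ∨ F)
  →7  ¬((T ∧ T) ∨ F)
  →8  ¬(T ∧ T) ∧ ¬F
  →9  (¬T ∨ ¬T) ∧ ¬F
  →10  ¬T ∧ ¬F
  →11  F ∧ ¬F
  →12  F

Answer: YES — reaches normal form F in 12 ≤ 12 steps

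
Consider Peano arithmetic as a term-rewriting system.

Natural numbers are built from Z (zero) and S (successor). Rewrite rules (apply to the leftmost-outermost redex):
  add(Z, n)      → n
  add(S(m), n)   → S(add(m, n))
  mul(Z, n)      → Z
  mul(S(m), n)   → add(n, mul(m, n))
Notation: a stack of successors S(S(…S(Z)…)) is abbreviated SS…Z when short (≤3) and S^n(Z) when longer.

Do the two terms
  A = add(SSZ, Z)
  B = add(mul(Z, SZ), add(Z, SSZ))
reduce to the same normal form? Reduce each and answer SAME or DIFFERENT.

Answer: SAME — A ⇓ SSZ, B ⇓ SSZ

Reduction:
Term A:
  start: add(SSZ, Z)
  →1  S(add(SZ, Z))
  →2  S(S(add(Z, Z)))
  →3  SSZ

Term B:
  start: add(mul(Z, SZ), add(Z, SSZ))
  →1  add(Z, add(Z, SSZ))
  →2  add(Z, SSZ)
  →3  SSZ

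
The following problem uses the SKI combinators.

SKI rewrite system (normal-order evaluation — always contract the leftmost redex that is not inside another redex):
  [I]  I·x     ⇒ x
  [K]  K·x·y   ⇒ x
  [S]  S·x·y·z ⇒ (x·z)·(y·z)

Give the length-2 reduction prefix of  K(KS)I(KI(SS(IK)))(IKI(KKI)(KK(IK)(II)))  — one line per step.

  start: K(KS)I(KI(SS(IK)))(IKI(KKI)(KK(IK)(II)))
  step 1: KS(KI(SS(IK)))(IKI(KKI)(KK(IK)(II)))
  step 2: S(IKI(KKI)(KK(IK)(II)))

Answer: after 2 steps: S(IKI(KKI)(KK(IK)(II)))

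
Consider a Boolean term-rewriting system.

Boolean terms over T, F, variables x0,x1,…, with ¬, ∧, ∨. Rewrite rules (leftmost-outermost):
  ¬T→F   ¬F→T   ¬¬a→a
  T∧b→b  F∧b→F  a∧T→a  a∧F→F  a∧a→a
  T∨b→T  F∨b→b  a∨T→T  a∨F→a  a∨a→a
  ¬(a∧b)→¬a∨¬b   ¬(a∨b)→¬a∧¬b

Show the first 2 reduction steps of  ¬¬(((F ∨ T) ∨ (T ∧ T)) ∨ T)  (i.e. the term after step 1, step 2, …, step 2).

  start: ¬¬(((F ∨ T) ∨ (T ∧ T)) ∨ T)
  step 1: ((F ∨ T) ∨ (T ∧ T)) ∨ T
  step 2: T

Answer: after 2 steps: T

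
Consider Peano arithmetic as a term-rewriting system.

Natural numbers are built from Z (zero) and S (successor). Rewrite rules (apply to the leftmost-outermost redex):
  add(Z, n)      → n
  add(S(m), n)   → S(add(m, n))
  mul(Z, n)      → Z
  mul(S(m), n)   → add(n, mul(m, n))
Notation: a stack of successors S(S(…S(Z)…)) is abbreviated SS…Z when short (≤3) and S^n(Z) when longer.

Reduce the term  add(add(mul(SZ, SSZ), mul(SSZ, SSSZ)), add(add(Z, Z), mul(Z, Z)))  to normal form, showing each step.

  start: add(add(mul(SZ, SSZ), mul(SSZ, SSSZ)), add(add(Z, Z), mul(Z, Z)))
  →1  add(add(add(SSZ, mul(Z, SSZ)), mul(SSZ, SSSZ)), add(add(Z, Z), mul(Z, Z)))
  →2  add(add(S(add(SZ, mul(Z, SSZ))), mul(SSZ, SSSZ)), add(add(Z, Z), mul(Z, Z)))
  →3  add(S(add(add(SZ, mul(Z, SSZ)), mul(SSZ, SSSZ))), add(add(Z, Z), mul(Z, Z)))
  →4  S(add(add(add(SZ, mul(Z, SSZ)), mul(SSZ, SSSZ)), add(add(Z, Z), mul(Z, Z))))
  →5  S(add(add(S(add(Z, mul(Z, SSZ))), mul(SSZ, SSSZ)), add(add(Z, Z), mul(Z, Z))))
  →6  S(add(S(add(add(Z, mul(Z, SSZ)), mul(SSZ, SSSZ))), add(add(Z, Z), mul(Z, Z))))
  →7  S(S(add(add(add(Z, mul(Z, SSZ)), mul(SSZ, SSSZ)), add(add(Z, Z), mul(Z, Z)))))
  →8  S(S(add(add(mul(Z, SSZ), mul(SSZ, SSSZ)), add(add(Z, Z), mul(Z, Z)))))
  →9  S(S(add(add(Z, mul(SSZ, SSSZ)), add(add(Z, Z), mul(Z, Z)))))
  →10  S(S(add(mul(SSZ, SSSZ), add(add(Z, Z), mul(Z, Z)))))
  →11  S(S(add(add(SSSZ, mul(SZ, SSSZ)), add(add(Z, Z), mul(Z, Z)))))
  →12  S(S(add(S(add(SSZ, mul(SZ, SSSZ))), add(add(Z, Z), mul(Z, Z)))))
  →13  S(S(S(add(add(SSZ, mul(SZ, SSSZ)), add(add(Z, Z), mul(Z, Z))))))
  →14  S(S(S(add(S(add(SZ, mul(SZ, SSSZ))), add(add(Z, Z), mul(Z, Z))))))
  →15  S(S(S(S(add(add(SZ, mul(SZ, SSSZ)), add(add(Z, Z), mul(Z, Z)))))))
  →16  S(S(S(S(add(S(add(Z, mul(SZ, SSSZ))), add(add(Z, Z), mul(Z, Z)))))))
  →17  S(S(S(S(S(add(add(Z, mul(SZ, SSSZ)), add(add(Z, Z), mul(Z, Z))))))))
  →18  S(S(S(S(S(add(mul(SZ, SSSZ), add(add(Z, Z), mul(Z, Z))))))))
  →19  S(S(S(S(S(add(add(SSSZ, mul(Z, SSSZ)), add(add(Z, Z), mul(Z, Z))))))))
  →20  S(S(S(S(S(add(S(add(SSZ, mul(Z, SSSZ))), add(add(Z, Z), mul(Z, Z))))))))
  →21  S(S(S(S(S(S(add(add(SSZ, mul(Z, SSSZ)), add(add(Z, Z), mul(Z, Z)))))))))
  →22  S(S(S(S(S(S(add(S(add(SZ, mul(Z, SSSZ))), add(add(Z, Z), mul(Z, Z)))))))))
  →23  S(S(S(S(S(S(S(add(add(SZ, mul(Z, SSSZ)), add(add(Z, Z), mul(Z, Z))))))))))
  →24  S(S(S(S(S(S(S(add(S(add(Z, mul(Z, SSSZ))), add(add(Z, Z), mul(Z, Z))))))))))
  →25  S(S(S(S(S(S(S(S(add(add(Z, mul(Z, SSSZ)), add(add(Z, Z), mul(Z, Z)))))))))))
  →26  S(S(S(S(S(S(S(S(add(mul(Z, SSSZ), add(add(Z, Z), mul(Z, Z)))))))))))
  →27  S(S(S(S(S(S(S(S(add(Z, add(add(Z, Z), mul(Z, Z)))))))))))
  →28  S(S(S(S(S(S(S(S(add(add(Z, Z), mul(Z, Z))))))))))
  →29  S(S(S(S(S(S(S(S(add(Z, mul(Z, Z))))))))))
  →30  S(S(S(S(S(S(S(S(mul(Z, Z)))))))))
  →31  S^8(Z)

Answer: normal form = S^8(Z)  (in 31 steps)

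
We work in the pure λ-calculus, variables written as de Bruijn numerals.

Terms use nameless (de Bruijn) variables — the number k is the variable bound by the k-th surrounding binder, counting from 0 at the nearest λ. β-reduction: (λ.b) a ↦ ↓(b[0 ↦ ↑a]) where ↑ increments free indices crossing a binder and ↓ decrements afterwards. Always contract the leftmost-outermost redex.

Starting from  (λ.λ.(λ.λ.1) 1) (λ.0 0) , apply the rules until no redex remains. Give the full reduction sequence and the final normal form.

Answer: normal form = λ.λ.λ.0 0  (in 2 steps)

Reduction:
  start: (λ.λ.(λ.λ.1) 1) (λ.0 0)
  step 1: λ.(λ.λ.1) (λ.0 0)
  step 2: λ.λ.λ.0 0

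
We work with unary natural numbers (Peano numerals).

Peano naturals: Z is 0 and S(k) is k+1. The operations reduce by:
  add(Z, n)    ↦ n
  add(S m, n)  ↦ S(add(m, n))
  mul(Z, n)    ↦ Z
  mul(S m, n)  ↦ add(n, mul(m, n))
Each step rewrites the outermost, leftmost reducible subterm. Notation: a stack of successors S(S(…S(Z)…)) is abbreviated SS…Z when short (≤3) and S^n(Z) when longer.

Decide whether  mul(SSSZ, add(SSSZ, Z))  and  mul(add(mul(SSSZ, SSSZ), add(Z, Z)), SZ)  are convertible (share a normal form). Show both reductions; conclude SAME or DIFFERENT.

Term A:
  start: mul(SSSZ, add(SSSZ, Z))
  step 1: add(add(SSSZ, Z), mul(SSZ, add(SSSZ, Z)))
  step 2: add(S(add(SSZ, Z)), mul(SSZ, add(SSSZ, Z)))
  step 3: S(add(add(SSZ, Z), mul(SSZ, add(SSSZ, Z))))
  step 4: S(add(S(add(SZ, Z)), mul(SSZ, add(SSSZ, Z))))
  step 5: S(S(add(add(SZ, Z), mul(SSZ, add(SSSZ, Z)))))
  step 6: S(S(add(S(add(Z, Z)), mul(SSZ, add(SSSZ, Z)))))
  step 7: S(S(S(add(add(Z, Z), mul(SSZ, add(SSSZ, Z))))))
  step 8: S(S(S(add(Z, mul(SSZ, add(SSSZ, Z))))))
  step 9: S(S(S(mul(SSZ, add(SSSZ, Z)))))
  step 10: S(S(S(add(add(SSSZ, Z), mul(SZ, add(SSSZ, Z))))))
  step 11: S(S(S(add(S(add(SSZ, Z)), mul(SZ, add(SSSZ, Z))))))
  step 12: S(S(S(S(add(add(SSZ, Z), mul(SZ, add(SSSZ, Z)))))))
  step 13: S(S(S(S(add(S(add(SZ, Z)), mul(SZ, add(SSSZ, Z)))))))
  step 14: S(S(S(S(S(add(add(SZ, Z), mul(SZ, add(SSSZ, Z))))))))
  step 15: S(S(S(S(S(add(S(add(Z, Z)), mul(SZ, add(SSSZ, Z))))))))
  step 16: S(S(S(S(S(S(add(add(Z, Z), mul(SZ, add(SSSZ, Z)))))))))
  step 17: S(S(S(S(S(S(add(Z, mul(SZ, add(SSSZ, Z)))))))))
  step 18: S(S(S(S(S(S(mul(SZ, add(SSSZ, Z))))))))
  step 19: S(S(S(S(S(S(add(add(SSSZ, Z), mul(Z, add(SSSZ, Z)))))))))
  step 20: S(S(S(S(S(S(add(S(add(SSZ, Z)), mul(Z, add(SSSZ, Z)))))))))
  step 21: S(S(S(S(S(S(S(add(add(SSZ, Z), mul(Z, add(SSSZ, Z))))))))))
  step 22: S(S(S(S(S(S(S(add(S(add(SZ, Z)), mul(Z, add(SSSZ, Z))))))))))
  step 23: S(S(S(S(S(S(S(S(add(add(SZ, Z), mul(Z, add(SSSZ, Z)))))))))))
  step 24: S(S(S(S(S(S(S(S(add(S(add(Z, Z)), mul(Z, add(SSSZ, Z)))))))))))
  step 25: S(S(S(S(S(S(S(S(S(add(add(Z, Z), mul(Z, add(SSSZ, Z))))))))))))
  step 26: S(S(S(S(S(S(S(S(S(add(Z, mul(Z, add(SSSZ, Z))))))))))))
  step 27: S(S(S(S(S(S(S(S(S(mul(Z, add(SSSZ, Z)))))))))))
  step 28: S^9(Z)

Term B:
  start: mul(add(mul(SSSZ, SSSZ), add(Z, Z)), SZ)
  step 1: mul(add(add(SSSZ, mul(SSZ, SSSZ)), add(Z, Z)), SZ)
  step 2: mul(add(S(add(SSZ, mul(SSZ, SSSZ))), add(Z, Z)), SZ)
  step 3: mul(S(add(add(SSZ, mul(SSZ, SSSZ)), add(Z, Z))), SZ)
  step 4: add(SZ, mul(add(add(SSZ, mul(SSZ, SSSZ)), add(Z, Z)), SZ))
  step 5: S(add(Z, mul(add(add(SSZ, mul(SSZ, SSSZ)), add(Z, Z)), SZ)))
  step 6: S(mul(add(add(SSZ, mul(SSZ, SSSZ)), add(Z, Z)), SZ))
  step 7: S(mul(add(S(add(SZ, mul(SSZ, SSSZ))), add(Z, Z)), SZ))
  step 8: S(mul(S(add(add(SZ, mul(SSZ, SSSZ)), add(Z, Z))), SZ))
  step 9: S(add(SZ, mul(add(add(SZ, mul(SSZ, SSSZ)), add(Z, Z)), SZ)))
  step 10: S(S(add(Z, mul(add(add(SZ, mul(SSZ, SSSZ)), add(Z, Z)), SZ))))
  step 11: S(S(mul(add(add(SZ, mul(SSZ, SSSZ)), add(Z, Z)), SZ)))
  step 12: S(S(mul(add(S(add(Z, mul(SSZ, SSSZ))), add(Z, Z)), SZ)))
  step 13: S(S(mul(S(add(add(Z, mul(SSZ, SSSZ)), add(Z, Z))), SZ)))
  step 14: S(S(add(SZ, mul(add(add(Z, mul(SSZ, SSSZ)), add(Z, Z)), SZ))))
  step 15: S(S(S(add(Z, mul(add(add(Z, mul(SSZ, SSSZ)), add(Z, Z)), SZ)))))
  step 16: S(S(S(mul(add(add(Z, mul(SSZ, SSSZ)), add(Z, Z)), SZ))))
  step 17: S(S(S(mul(add(mul(SSZ, SSSZ), add(Z, Z)), SZ))))
  step 18: S(S(S(mul(add(add(SSSZ, mul(SZ, SSSZ)), add(Z, Z)), SZ))))
  step 19: S(S(S(mul(add(S(add(SSZ, mul(SZ, SSSZ))), add(Z, Z)), SZ))))
  step 20: S(S(S(mul(S(add(add(SSZ, mul(SZ, SSSZ)), add(Z, Z))), SZ))))
  step 21: S(S(S(add(SZ, mul(add(add(SSZ, mul(SZ, SSSZ)), add(Z, Z)), SZ)))))
  step 22: S(S(S(S(add(Z, mul(add(add(SSZ, mul(SZ, SSSZ)), add(Z, Z)), SZ))))))
  step 23: S(S(S(S(mul(add(add(SSZ, mul(SZ, SSSZ)), add(Z, Z)), SZ)))))
  step 24: S(S(S(S(mul(add(S(add(SZ, mul(SZ, SSSZ))), add(Z, Z)), SZ)))))
  step 25: S(S(S(S(mul(S(add(add(SZ, mul(SZ, SSSZ)), add(Z, Z))), SZ)))))
  step 26: S(S(S(S(add(SZ, mul(add(add(SZ, mul(SZ, SSSZ)), add(Z, Z)), SZ))))))
  step 27: S(S(S(S(S(add(Z, mul(add(add(SZ, mul(SZ, SSSZ)), add(Z, Z)), SZ)))))))
  step 28: S(S(S(S(S(mul(add(add(SZ, mul(SZ, SSSZ)), add(Z, Z)), SZ))))))
  step 29: S(S(S(S(S(mul(add(S(add(Z, mul(SZ, SSSZ))), add(Z, Z)), SZ))))))
  step 30: S(S(S(S(S(mul(S(add(add(Z, mul(SZ, SSSZ)), add(Z, Z))), SZ))))))
  step 31: S(S(S(S(S(add(SZ, mul(add(add(Z, mul(SZ, SSSZ)), add(Z, Z)), SZ)))))))
  step 32: S(S(S(S(S(S(add(Z, mul(add(add(Z, mul(SZ, SSSZ)), add(Z, Z)), SZ))))))))
  step 33: S(S(S(S(S(S(mul(add(add(Z, mul(SZ, SSSZ)), add(Z, Z)), SZ)))))))
  step 34: S(S(S(S(S(S(mul(add(mul(SZ, SSSZ), add(Z, Z)), SZ)))))))
  step 35: S(S(S(S(S(S(mul(add(add(SSSZ, mul(Z, SSSZ)), add(Z, Z)), SZ)))))))
  step 36: S(S(S(S(S(S(mul(add(S(add(SSZ, mul(Z, SSSZ))), add(Z, Z)), SZ)))))))
  step 37: S(S(S(S(S(S(mul(S(add(add(SSZ, mul(Z, SSSZ)), add(Z, Z))), SZ)))))))
  step 38: S(S(S(S(S(S(add(SZ, mul(add(add(SSZ, mul(Z, SSSZ)), add(Z, Z)), SZ))))))))
  step 39: S(S(S(S(S(S(S(add(Z, mul(add(add(SSZ, mul(Z, SSSZ)), add(Z, Z)), SZ)))))))))
  step 40: S(S(S(S(S(S(S(mul(add(add(SSZ, mul(Z, SSSZ)), add(Z, Z)), SZ))))))))
  step 41: S(S(S(S(S(S(S(mul(add(S(add(SZ, mul(Z, SSSZ))), add(Z, Z)), SZ))))))))
  step 42: S(S(S(S(S(S(S(mul(S(add(add(SZ, mul(Z, SSSZ)), add(Z, Z))), SZ))))))))
  step 43: S(S(S(S(S(S(S(add(SZ, mul(add(add(SZ, mul(Z, SSSZ)), add(Z, Z)), SZ)))))))))
  step 44: S(S(S(S(S(S(S(S(add(Z, mul(add(add(SZ, mul(Z, SSSZ)), add(Z, Z)), SZ))))))))))
  step 45: S(S(S(S(S(S(S(S(mul(add(add(SZ, mul(Z, SSSZ)), add(Z, Z)), SZ)))))))))
  step 46: S(S(S(S(S(S(S(S(mul(add(S(add(Z, mul(Z, SSSZ))), add(Z, Z)), SZ)))))))))
  step 47: S(S(S(S(S(S(S(S(mul(S(add(add(Z, mul(Z, SSSZ)), add(Z, Z))), SZ)))))))))
  step 48: S(S(S(S(S(S(S(S(add(SZ, mul(add(add(Z, mul(Z, SSSZ)), add(Z, Z)), SZ))))))))))
  step 49: S(S(S(S(S(S(S(S(S(add(Z, mul(add(add(Z, mul(Z, SSSZ)), add(Z, Z)), SZ)))))))))))
  step 50: S(S(S(S(S(S(S(S(S(mul(add(add(Z, mul(Z, SSSZ)), add(Z, Z)), SZ))))))))))
  step 51: S(S(S(S(S(S(S(S(S(mul(add(mul(Z, SSSZ), add(Z, Z)), SZ))))))))))
  step 52: S(S(S(S(S(S(S(S(S(mul(add(Z, add(Z, Z)), SZ))))))))))
  step 53: S(S(S(S(S(S(S(S(S(mul(add(Z, Z), SZ))))))))))
  step 54: S(S(S(S(S(S(S(S(S(mul(Z, SZ))))))))))
  step 55: S^9(Z)

Answer: SAME — A ⇓ S^9(Z), B ⇓ S^9(Z)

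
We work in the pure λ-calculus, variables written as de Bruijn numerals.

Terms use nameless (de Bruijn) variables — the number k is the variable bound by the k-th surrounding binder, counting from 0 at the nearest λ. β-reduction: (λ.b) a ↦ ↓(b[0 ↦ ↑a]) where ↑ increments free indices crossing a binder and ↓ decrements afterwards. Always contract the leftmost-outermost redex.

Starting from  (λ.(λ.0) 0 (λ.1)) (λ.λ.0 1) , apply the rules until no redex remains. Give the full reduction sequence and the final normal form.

Answer: normal form = λ.0 (λ.λ.λ.0 1)  (in 3 steps)

Working:
  start: (λ.(λ.0) 0 (λ.1)) (λ.λ.0 1)
  [1] (λ.0) (λ.λ.0 1) (λ.λ.λ.0 1)
  [2] (λ.λ.0 1) (λ.λ.λ.0 1)
  [3] λ.0 (λ.λ.λ.0 1)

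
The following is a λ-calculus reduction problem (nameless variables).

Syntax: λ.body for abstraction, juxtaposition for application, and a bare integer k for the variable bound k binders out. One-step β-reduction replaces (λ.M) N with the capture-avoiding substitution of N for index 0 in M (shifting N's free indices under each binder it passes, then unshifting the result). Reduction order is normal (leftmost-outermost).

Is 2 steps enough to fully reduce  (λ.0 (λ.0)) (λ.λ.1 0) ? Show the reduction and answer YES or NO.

Answer: NO — after 2 steps the term is λ.(λ.0) 0, not yet normal

Working:
  start: (λ.0 (λ.0)) (λ.λ.1 0)
  →1  (λ.λ.1 0) (λ.0)
  →2  λ.(λ.0) 0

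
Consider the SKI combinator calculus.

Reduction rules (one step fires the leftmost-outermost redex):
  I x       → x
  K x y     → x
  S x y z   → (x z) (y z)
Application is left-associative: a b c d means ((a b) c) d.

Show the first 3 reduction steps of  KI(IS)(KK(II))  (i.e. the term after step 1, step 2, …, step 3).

  start: KI(IS)(KK(II))
  →1  I(KK(II))
  →2  KK(II)
  →3  K

Answer: after 3 steps: K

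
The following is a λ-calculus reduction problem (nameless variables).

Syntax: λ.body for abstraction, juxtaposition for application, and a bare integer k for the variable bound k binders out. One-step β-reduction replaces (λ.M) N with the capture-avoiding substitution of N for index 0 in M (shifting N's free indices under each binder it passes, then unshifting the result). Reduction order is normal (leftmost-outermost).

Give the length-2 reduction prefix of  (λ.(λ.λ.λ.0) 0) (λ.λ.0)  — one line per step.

Answer: after 2 steps: λ.λ.0

Derivation:
  start: (λ.(λ.λ.λ.0) 0) (λ.λ.0)
  [1] (λ.λ.λ.0) (λ.λ.0)
  [2] λ.λ.0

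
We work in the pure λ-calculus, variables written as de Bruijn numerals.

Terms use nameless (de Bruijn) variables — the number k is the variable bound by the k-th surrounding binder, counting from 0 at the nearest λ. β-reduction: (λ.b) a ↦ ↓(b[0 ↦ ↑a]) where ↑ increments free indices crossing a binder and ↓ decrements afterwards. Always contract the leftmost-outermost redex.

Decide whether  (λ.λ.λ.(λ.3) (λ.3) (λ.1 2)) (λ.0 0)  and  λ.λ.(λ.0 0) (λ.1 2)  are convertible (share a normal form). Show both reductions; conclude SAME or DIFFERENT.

Term A:
  start: (λ.λ.λ.(λ.3) (λ.3) (λ.1 2)) (λ.0 0)
  →1  λ.λ.(λ.λ.0 0) (λ.λ.0 0) (λ.1 2)
  →2  λ.λ.(λ.0 0) (λ.1 2)
  →3  λ.λ.(λ.1 2) (λ.1 2)
  →4  λ.λ.0 1

Term B:
  start: λ.λ.(λ.0 0) (λ.1 2)
  →1  λ.λ.(λ.1 2) (λ.1 2)
  →2  λ.λ.0 1

Answer: SAME — A ⇓ λ.λ.0 1, B ⇓ λ.λ.0 1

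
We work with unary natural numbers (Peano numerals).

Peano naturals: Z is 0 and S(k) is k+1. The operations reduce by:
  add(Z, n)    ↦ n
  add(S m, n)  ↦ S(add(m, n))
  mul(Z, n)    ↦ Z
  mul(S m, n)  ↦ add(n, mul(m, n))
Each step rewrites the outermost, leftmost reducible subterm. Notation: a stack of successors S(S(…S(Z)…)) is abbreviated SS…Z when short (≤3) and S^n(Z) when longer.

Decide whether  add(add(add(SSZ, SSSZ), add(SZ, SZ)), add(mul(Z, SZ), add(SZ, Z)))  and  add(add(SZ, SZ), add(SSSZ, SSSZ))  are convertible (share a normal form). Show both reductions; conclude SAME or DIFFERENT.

Answer: SAME — A ⇓ S^8(Z), B ⇓ S^8(Z)

Derivation:
Term A:
  start: add(add(add(SSZ, SSSZ), add(SZ, SZ)), add(mul(Z, SZ), add(SZ, Z)))
  step 1: add(add(S(add(SZ, SSSZ)), add(SZ, SZ)), add(mul(Z, SZ), add(SZ, Z)))
  step 2: add(S(add(add(SZ, SSSZ), add(SZ, SZ))), add(mul(Z, SZ), add(SZ, Z)))
  step 3: S(add(add(add(SZ, SSSZ), add(SZ, SZ)), add(mul(Z, SZ), add(SZ, Z))))
  step 4: S(add(add(S(add(Z, SSSZ)), add(SZ, SZ)), add(mul(Z, SZ), add(SZ, Z))))
  step 5: S(add(S(add(add(Z, SSSZ), add(SZ, SZ))), add(mul(Z, SZ), add(SZ, Z))))
  step 6: S(S(add(add(add(Z, SSSZ), add(SZ, SZ)), add(mul(Z, SZ), add(SZ, Z)))))
  step 7: S(S(add(add(SSSZ, add(SZ, SZ)), add(mul(Z, SZ), add(SZ, Z)))))
  step 8: S(S(add(S(add(SSZ, add(SZ, SZ))), add(mul(Z, SZ), add(SZ, Z)))))
  step 9: S(S(S(add(add(SSZ, add(SZ, SZ)), add(mul(Z, SZ), add(SZ, Z))))))
  step 10: S(S(S(add(S(add(SZ, add(SZ, SZ))), add(mul(Z, SZ), add(SZ, Z))))))
  step 11: S(S(S(S(add(add(SZ, add(SZ, SZ)), add(mul(Z, SZ), add(SZ, Z)))))))
  step 12: S(S(S(S(add(S(add(Z, add(SZ, SZ))), add(mul(Z, SZ), add(SZ, Z)))))))
  step 13: S(S(S(S(S(add(add(Z, add(SZ, SZ)), add(mul(Z, SZ), add(SZ, Z))))))))
  step 14: S(S(S(S(S(add(add(SZ, SZ), add(mul(Z, SZ), add(SZ, Z))))))))
  step 15: S(S(S(S(S(add(S(add(Z, SZ)), add(mul(Z, SZ), add(SZ, Z))))))))
  step 16: S(S(S(S(S(S(add(add(Z, SZ), add(mul(Z, SZ), add(SZ, Z)))))))))
  step 17: S(S(S(S(S(S(add(SZ, add(mul(Z, SZ), add(SZ, Z)))))))))
  step 18: S(S(S(S(S(S(S(add(Z, add(mul(Z, SZ), add(SZ, Z))))))))))
  step 19: S(S(S(S(S(S(S(add(mul(Z, SZ), add(SZ, Z)))))))))
  step 20: S(S(S(S(S(S(S(add(Z, add(SZ, Z)))))))))
  step 21: S(S(S(S(S(S(S(add(SZ, Z))))))))
  step 22: S(S(S(S(S(S(S(S(add(Z, Z)))))))))
  step 23: S^8(Z)

Term B:
  start: add(add(SZ, SZ), add(SSSZ, SSSZ))
  step 1: add(S(add(Z, SZ)), add(SSSZ, SSSZ))
  step 2: S(add(add(Z, SZ), add(SSSZ, SSSZ)))
  step 3: S(add(SZ, add(SSSZ, SSSZ)))
  step 4: S(S(add(Z, add(SSSZ, SSSZ))))
  step 5: S(S(add(SSSZ, SSSZ)))
  step 6: S(S(S(add(SSZ, SSSZ))))
  step 7: S(S(S(S(add(SZ, SSSZ)))))
  step 8: S(S(S(S(S(add(Z, SSSZ))))))
  step 9: S^8(Z)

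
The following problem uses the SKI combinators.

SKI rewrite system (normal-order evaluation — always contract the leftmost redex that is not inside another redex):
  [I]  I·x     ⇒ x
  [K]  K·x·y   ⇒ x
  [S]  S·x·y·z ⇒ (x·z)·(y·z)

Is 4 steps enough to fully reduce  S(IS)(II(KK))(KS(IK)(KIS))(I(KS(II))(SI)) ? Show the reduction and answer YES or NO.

Answer: NO — after 4 steps the term is S(KIS)(I(KS(II))(SI))(II(KK)(KS(IK)(KIS))(I(KS(II))(SI))), not yet normal

Derivation:
  start: S(IS)(II(KK))(KS(IK)(KIS))(I(KS(II))(SI))
  →1  IS(KS(IK)(KIS))(II(KK)(KS(IK)(KIS)))(I(KS(II))(SI))
  →2  S(KS(IK)(KIS))(II(KK)(KS(IK)(KIS)))(I(KS(II))(SI))
  →3  KS(IK)(KIS)(I(KS(II))(SI))(II(KK)(KS(IK)(KIS))(I(KS(II))(SI)))
  →4  S(KIS)(I(KS(II))(SI))(II(KK)(KS(IK)(KIS))(I(KS(II))(SI)))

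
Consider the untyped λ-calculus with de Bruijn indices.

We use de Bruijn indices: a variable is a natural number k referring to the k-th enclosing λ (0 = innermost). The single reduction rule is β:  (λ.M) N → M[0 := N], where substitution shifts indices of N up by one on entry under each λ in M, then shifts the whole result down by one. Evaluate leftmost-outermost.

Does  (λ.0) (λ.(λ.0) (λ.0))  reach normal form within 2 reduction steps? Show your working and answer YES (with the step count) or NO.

Answer: YES — reaches normal form λ.λ.0 in 2 ≤ 2 steps

Working:
  start: (λ.0) (λ.(λ.0) (λ.0))
  step 1: λ.(λ.0) (λ.0)
  step 2: λ.λ.0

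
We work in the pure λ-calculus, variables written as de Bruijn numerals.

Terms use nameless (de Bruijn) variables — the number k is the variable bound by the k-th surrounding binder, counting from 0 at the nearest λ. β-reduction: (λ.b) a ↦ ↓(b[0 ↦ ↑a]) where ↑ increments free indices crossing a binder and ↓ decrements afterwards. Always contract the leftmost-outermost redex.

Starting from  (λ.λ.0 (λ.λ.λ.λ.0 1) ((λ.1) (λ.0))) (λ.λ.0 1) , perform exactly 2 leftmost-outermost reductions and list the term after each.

Answer: after 2 steps: λ.0 (λ.λ.λ.λ.0 1) 0

Reduction:
  start: (λ.λ.0 (λ.λ.λ.λ.0 1) ((λ.1) (λ.0))) (λ.λ.0 1)
  [1] λ.0 (λ.λ.λ.λ.0 1) ((λ.1) (λ.0))
  [2] λ.0 (λ.λ.λ.λ.0 1) 0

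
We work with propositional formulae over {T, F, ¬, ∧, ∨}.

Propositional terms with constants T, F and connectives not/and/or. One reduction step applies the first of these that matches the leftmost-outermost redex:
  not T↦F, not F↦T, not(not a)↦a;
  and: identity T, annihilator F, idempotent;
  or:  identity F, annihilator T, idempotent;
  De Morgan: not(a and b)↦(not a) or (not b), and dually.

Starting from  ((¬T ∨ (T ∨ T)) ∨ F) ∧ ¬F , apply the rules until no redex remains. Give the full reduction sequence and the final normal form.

Answer: normal form = T  (in 6 steps)

Derivation:
  start: ((¬T ∨ (T ∨ T)) ∨ F) ∧ ¬F
  [1] (¬T ∨ (T ∨ T)) ∧ ¬F
  [2] (F ∨ (T ∨ T)) ∧ ¬F
  [3] (T ∨ T) ∧ ¬F
  [4] T ∧ ¬F
  [5] ¬F
  [6] T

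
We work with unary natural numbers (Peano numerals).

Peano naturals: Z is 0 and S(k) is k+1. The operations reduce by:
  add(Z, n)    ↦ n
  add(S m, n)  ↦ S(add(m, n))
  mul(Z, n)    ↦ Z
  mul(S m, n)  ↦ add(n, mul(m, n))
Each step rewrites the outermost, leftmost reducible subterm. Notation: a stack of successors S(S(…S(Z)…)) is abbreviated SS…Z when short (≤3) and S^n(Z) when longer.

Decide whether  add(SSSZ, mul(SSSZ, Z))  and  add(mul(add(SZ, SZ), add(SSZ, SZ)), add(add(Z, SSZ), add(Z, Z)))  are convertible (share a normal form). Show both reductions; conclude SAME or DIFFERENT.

Answer: DIFFERENT — A ⇓ SSSZ, B ⇓ S^8(Z)

Derivation:
Term A:
  start: add(SSSZ, mul(SSSZ, Z))
  →1  S(add(SSZ, mul(SSSZ, Z)))
  →2  S(S(add(SZ, mul(SSSZ, Z))))
  →3  S(S(S(add(Z, mul(SSSZ, Z)))))
  →4  S(S(S(mul(SSSZ, Z))))
  →5  S(S(S(add(Z, mul(SSZ, Z)))))
  →6  S(S(S(mul(SSZ, Z))))
  →7  S(S(S(add(Z, mul(SZ, Z)))))
  →8  S(S(S(mul(SZ, Z))))
  →9  S(S(S(add(Z, mul(Z, Z)))))
  →10  S(S(S(mul(Z, Z))))
  →11  SSSZ

Term B:
  start: add(mul(add(SZ, SZ), add(SSZ, SZ)), add(add(Z, SSZ), add(Z, Z)))
  →1  add(mul(S(add(Z, SZ)), add(SSZ, SZ)), add(add(Z, SSZ), add(Z, Z)))
  →2  add(add(add(SSZ, SZ), mul(add(Z, SZ), add(SSZ, SZ))), add(add(Z, SSZ), add(Z, Z)))
  →3  add(add(S(add(SZ, SZ)), mul(add(Z, SZ), add(SSZ, SZ))), add(add(Z, SSZ), add(Z, Z)))
  →4  add(S(add(add(SZ, SZ), mul(add(Z, SZ), add(SSZ, SZ)))), add(add(Z, SSZ), add(Z, Z)))
  →5  S(add(add(add(SZ, SZ), mul(add(Z, SZ), add(SSZ, SZ))), add(add(Z, SSZ), add(Z, Z))))
  →6  S(add(add(S(add(Z, SZ)), mul(add(Z, SZ), add(SSZ, SZ))), add(add(Z, SSZ), add(Z, Z))))
  →7  S(add(S(add(add(Z, SZ), mul(add(Z, SZ), add(SSZ, SZ)))), add(add(Z, SSZ), add(Z, Z))))
  →8  S(S(add(add(add(Z, SZ), mul(add(Z, SZ), add(SSZ, SZ))), add(add(Z, SSZ), add(Z, Z)))))
  →9  S(S(add(add(SZ, mul(add(Z, SZ), add(SSZ, SZ))), add(add(Z, SSZ), add(Z, Z)))))
  →10  S(S(add(S(add(Z, mul(add(Z, SZ), add(SSZ, SZ)))), add(add(Z, SSZ), add(Z, Z)))))
  →11  S(S(S(add(add(Z, mul(add(Z, SZ), add(SSZ, SZ))), add(add(Z, SSZ), add(Z, Z))))))
  →12  S(S(S(add(mul(add(Z, SZ), add(SSZ, SZ)), add(add(Z, SSZ), add(Z, Z))))))
  →13  S(S(S(add(mul(SZ, add(SSZ, SZ)), add(add(Z, SSZ), add(Z, Z))))))
  →14  S(S(S(add(add(add(SSZ, SZ), mul(Z, add(SSZ, SZ))), add(add(Z, SSZ), add(Z, Z))))))
  →15  S(S(S(add(add(S(add(SZ, SZ)), mul(Z, add(SSZ, SZ))), add(add(Z, SSZ), add(Z, Z))))))
  →16  S(S(S(add(S(add(add(SZ, SZ), mul(Z, add(SSZ, SZ)))), add(add(Z, SSZ), add(Z, Z))))))
  →17  S(S(S(S(add(add(add(SZ, SZ), mul(Z, add(SSZ, SZ))), add(add(Z, SSZ), add(Z, Z)))))))
  →18  S(S(S(S(add(add(S(add(Z, SZ)), mul(Z, add(SSZ, SZ))), add(add(Z, SSZ), add(Z, Z)))))))
  →19  S(S(S(S(add(S(add(add(Z, SZ), mul(Z, add(SSZ, SZ)))), add(add(Z, SSZ), add(Z, Z)))))))
  →20  S(S(S(S(S(add(add(add(Z, SZ), mul(Z, add(SSZ, SZ))), add(add(Z, SSZ), add(Z, Z))))))))
  →21  S(S(S(S(S(add(add(SZ, mul(Z, add(SSZ, SZ))), add(add(Z, SSZ), add(Z, Z))))))))
  →22  S(S(S(S(S(add(S(add(Z, mul(Z, add(SSZ, SZ)))), add(add(Z, SSZ), add(Z, Z))))))))
  →23  S(S(S(S(S(S(add(add(Z, mul(Z, add(SSZ, SZ))), add(add(Z, SSZ), add(Z, Z)))))))))
  →24  S(S(S(S(S(S(add(mul(Z, add(SSZ, SZ)), add(add(Z, SSZ), add(Z, Z)))))))))
  →25  S(S(S(S(S(S(add(Z, add(add(Z, SSZ), add(Z, Z)))))))))
  →26  S(S(S(S(S(S(add(add(Z, SSZ), add(Z, Z))))))))
  →27  S(S(S(S(S(S(add(SSZ, add(Z, Z))))))))
  →28  S(S(S(S(S(S(S(add(SZ, add(Z, Z)))))))))
  →29  S(S(S(S(S(S(S(S(add(Z, add(Z, Z))))))))))
  →30  S(S(S(S(S(S(S(S(add(Z, Z)))))))))
  →31  S^8(Z)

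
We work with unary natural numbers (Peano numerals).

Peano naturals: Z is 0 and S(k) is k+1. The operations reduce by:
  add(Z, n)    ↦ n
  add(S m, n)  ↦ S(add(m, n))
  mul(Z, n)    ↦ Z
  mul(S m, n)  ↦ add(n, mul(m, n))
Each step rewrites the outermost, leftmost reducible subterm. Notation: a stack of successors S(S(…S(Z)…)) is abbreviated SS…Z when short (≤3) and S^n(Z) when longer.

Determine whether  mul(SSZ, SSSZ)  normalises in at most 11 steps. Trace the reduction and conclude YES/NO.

Answer: YES — reaches normal form S^6(Z) in 11 ≤ 11 steps

Derivation:
  start: mul(SSZ, SSSZ)
  [1] add(SSSZ, mul(SZ, SSSZ))
  [2] S(add(SSZ, mul(SZ, SSSZ)))
  [3] S(S(add(SZ, mul(SZ, SSSZ))))
  [4] S(S(S(add(Z, mul(SZ, SSSZ)))))
  [5] S(S(S(mul(SZ, SSSZ))))
  [6] S(S(S(add(SSSZ, mul(Z, SSSZ)))))
  [7] S(S(S(S(add(SSZ, mul(Z, SSSZ))))))
  [8] S(S(S(S(S(add(SZ, mul(Z, SSSZ)))))))
  [9] S(S(S(S(S(S(add(Z, mul(Z, SSSZ))))))))
  [10] S(S(S(S(S(S(mul(Z, SSSZ)))))))
  [11] S^6(Z)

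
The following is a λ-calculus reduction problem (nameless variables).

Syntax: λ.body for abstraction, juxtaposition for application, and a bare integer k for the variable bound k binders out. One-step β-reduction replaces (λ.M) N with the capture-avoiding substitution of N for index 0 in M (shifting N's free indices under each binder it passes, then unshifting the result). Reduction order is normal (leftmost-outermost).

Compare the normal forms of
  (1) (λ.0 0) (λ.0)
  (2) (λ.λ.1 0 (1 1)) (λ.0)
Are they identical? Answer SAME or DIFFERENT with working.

Term A:
  start: (λ.0 0) (λ.0)
  step 1: (λ.0) (λ.0)
  step 2: λ.0

Term B:
  start: (λ.λ.1 0 (1 1)) (λ.0)
  step 1: λ.(λ.0) 0 ((λ.0) (λ.0))
  step 2: λ.0 ((λ.0) (λ.0))
  step 3: λ.0 (λ.0)

Answer: DIFFERENT — A ⇓ λ.0, B ⇓ λ.0 (λ.0)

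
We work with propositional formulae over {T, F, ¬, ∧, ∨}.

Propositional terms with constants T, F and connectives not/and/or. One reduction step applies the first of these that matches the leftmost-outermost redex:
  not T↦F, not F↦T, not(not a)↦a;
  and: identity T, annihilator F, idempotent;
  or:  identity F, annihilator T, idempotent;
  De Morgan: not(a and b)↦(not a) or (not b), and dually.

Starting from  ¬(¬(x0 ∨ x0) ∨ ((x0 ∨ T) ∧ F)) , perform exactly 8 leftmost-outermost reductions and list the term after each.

  start: ¬(¬(x0 ∨ x0) ∨ ((x0 ∨ T) ∧ F))
  →1  ¬¬(x0 ∨ x0) ∧ ¬((x0 ∨ T) ∧ F)
  →2  (x0 ∨ x0) ∧ ¬((x0 ∨ T) ∧ F)
  →3  x0 ∧ ¬((x0 ∨ T) ∧ F)
  →4  x0 ∧ (¬(x0 ∨ T) ∨ ¬F)
  →5  x0 ∧ ((¬x0 ∧ ¬T) ∨ ¬F)
  →6  x0 ∧ ((¬x0 ∧ F) ∨ ¬F)
  →7  x0 ∧ (F ∨ ¬F)
  →8  x0 ∧ ¬F

Answer: after 8 steps: x0 ∧ ¬F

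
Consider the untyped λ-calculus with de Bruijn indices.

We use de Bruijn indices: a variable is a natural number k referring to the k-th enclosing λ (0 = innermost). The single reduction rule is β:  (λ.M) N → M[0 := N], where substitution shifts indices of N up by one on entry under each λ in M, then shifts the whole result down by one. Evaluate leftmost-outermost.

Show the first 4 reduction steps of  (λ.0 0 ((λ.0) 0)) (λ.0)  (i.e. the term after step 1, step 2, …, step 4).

  start: (λ.0 0 ((λ.0) 0)) (λ.0)
  [1] (λ.0) (λ.0) ((λ.0) (λ.0))
  [2] (λ.0) ((λ.0) (λ.0))
  [3] (λ.0) (λ.0)
  [4] λ.0

Answer: after 4 steps: λ.0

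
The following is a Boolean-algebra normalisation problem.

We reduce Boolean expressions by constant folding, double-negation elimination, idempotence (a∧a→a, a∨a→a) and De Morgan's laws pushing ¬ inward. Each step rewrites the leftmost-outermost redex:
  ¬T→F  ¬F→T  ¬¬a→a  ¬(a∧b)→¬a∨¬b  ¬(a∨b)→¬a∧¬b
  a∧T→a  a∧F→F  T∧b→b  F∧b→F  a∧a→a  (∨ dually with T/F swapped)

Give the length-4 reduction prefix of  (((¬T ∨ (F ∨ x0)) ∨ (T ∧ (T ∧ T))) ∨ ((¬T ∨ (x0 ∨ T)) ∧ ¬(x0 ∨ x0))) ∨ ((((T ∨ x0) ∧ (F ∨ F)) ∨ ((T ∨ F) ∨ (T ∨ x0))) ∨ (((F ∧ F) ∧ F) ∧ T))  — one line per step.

Answer: after 4 steps: ((x0 ∨ (T ∧ T)) ∨ ((¬T ∨ (x0 ∨ T)) ∧ ¬(x0 ∨ x0))) ∨ ((((T ∨ x0) ∧ (F ∨ F)) ∨ ((T ∨ F) ∨ (T ∨ x0))) ∨ (((F ∧ F) ∧ F) ∧ T))

Working:
  start: (((¬T ∨ (F ∨ x0)) ∨ (T ∧ (T ∧ T))) ∨ ((¬T ∨ (x0 ∨ T)) ∧ ¬(x0 ∨ x0))) ∨ ((((T ∨ x0) ∧ (F ∨ F)) ∨ ((T ∨ F) ∨ (T ∨ x0))) ∨ (((F ∧ F) ∧ F) ∧ T))
  step 1: (((F ∨ (F ∨ x0)) ∨ (T ∧ (T ∧ T))) ∨ ((¬T ∨ (x0 ∨ T)) ∧ ¬(x0 ∨ x0))) ∨ ((((T ∨ x0) ∧ (F ∨ F)) ∨ ((T ∨ F) ∨ (T ∨ x0))) ∨ (((F ∧ F) ∧ F) ∧ T))
  step 2: (((F ∨ x0) ∨ (T ∧ (T ∧ T))) ∨ ((¬T ∨ (x0 ∨ T)) ∧ ¬(x0 ∨ x0))) ∨ ((((T ∨ x0) ∧ (F ∨ F)) ∨ ((T ∨ F) ∨ (T ∨ x0))) ∨ (((F ∧ F) ∧ F) ∧ T))
  step 3: ((x0 ∨ (T ∧ (T ∧ T))) ∨ ((¬T ∨ (x0 ∨ T)) ∧ ¬(x0 ∨ x0))) ∨ ((((T ∨ x0) ∧ (F ∨ F)) ∨ ((T ∨ F) ∨ (T ∨ x0))) ∨ (((F ∧ F) ∧ F) ∧ T))
  step 4: ((x0 ∨ (T ∧ T)) ∨ ((¬T ∨ (x0 ∨ T)) ∧ ¬(x0 ∨ x0))) ∨ ((((T ∨ x0) ∧ (F ∨ F)) ∨ ((T ∨ F) ∨ (T ∨ x0))) ∨ (((F ∧ F) ∧ F) ∧ T))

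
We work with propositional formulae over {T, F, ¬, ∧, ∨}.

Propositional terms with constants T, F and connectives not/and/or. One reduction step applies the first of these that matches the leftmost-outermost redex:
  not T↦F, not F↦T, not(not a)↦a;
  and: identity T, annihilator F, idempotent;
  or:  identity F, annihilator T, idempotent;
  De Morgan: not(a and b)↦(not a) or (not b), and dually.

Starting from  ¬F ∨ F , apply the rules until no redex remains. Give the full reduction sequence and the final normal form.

  start: ¬F ∨ F
  →1  ¬F
  →2  T

Answer: normal form = T  (in 2 steps)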